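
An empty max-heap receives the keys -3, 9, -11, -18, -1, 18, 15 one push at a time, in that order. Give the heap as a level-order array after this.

[18, -1, 15, -18, -3, -11, 9]

Insert -3:
  append -3 at index 0 → [-3] (no swap needed)
Insert 9:
  append 9 at index 1 → [-3, 9]
  9 > parent -3 at index 0, swap → [9, -3]
Insert -11:
  append -11 at index 2 → [9, -3, -11] (no swap needed)
Insert -18:
  append -18 at index 3 → [9, -3, -11, -18] (no swap needed)
Insert -1:
  append -1 at index 4 → [9, -3, -11, -18, -1]
  -1 > parent -3 at index 1, swap → [9, -1, -11, -18, -3]
Insert 18:
  append 18 at index 5 → [9, -1, -11, -18, -3, 18]
  18 > parent -11 at index 2, swap → [9, -1, 18, -18, -3, -11]
  18 > parent 9 at index 0, swap → [18, -1, 9, -18, -3, -11]
Insert 15:
  append 15 at index 6 → [18, -1, 9, -18, -3, -11, 15]
  15 > parent 9 at index 2, swap → [18, -1, 15, -18, -3, -11, 9]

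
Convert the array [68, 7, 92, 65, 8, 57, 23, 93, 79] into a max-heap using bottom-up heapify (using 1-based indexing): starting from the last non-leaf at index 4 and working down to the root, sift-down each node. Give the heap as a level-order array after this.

[93, 79, 92, 68, 8, 57, 23, 65, 7]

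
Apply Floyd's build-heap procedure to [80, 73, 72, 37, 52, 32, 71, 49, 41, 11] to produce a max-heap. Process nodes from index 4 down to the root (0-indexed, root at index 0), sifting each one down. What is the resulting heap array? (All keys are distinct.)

[80, 73, 72, 49, 52, 32, 71, 37, 41, 11]

sift down from index 4: already satisfies heap property
sift down from index 3:
  37 vs larger child 49 at index 7, swap → [80, 73, 72, 49, 52, 32, 71, 37, 41, 11]
sift down from index 2: already satisfies heap property
sift down from index 1: already satisfies heap property
sift down from index 0: already satisfies heap property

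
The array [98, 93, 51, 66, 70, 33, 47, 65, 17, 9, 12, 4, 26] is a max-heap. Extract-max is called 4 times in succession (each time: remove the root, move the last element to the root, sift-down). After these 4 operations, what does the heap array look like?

[65, 26, 51, 17, 9, 33, 47, 4, 12]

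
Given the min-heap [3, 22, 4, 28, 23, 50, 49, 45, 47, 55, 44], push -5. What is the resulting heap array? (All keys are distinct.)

append -5 at index 11 → [3, 22, 4, 28, 23, 50, 49, 45, 47, 55, 44, -5]
-5 < parent 50 at index 5, swap → [3, 22, 4, 28, 23, -5, 49, 45, 47, 55, 44, 50]
-5 < parent 4 at index 2, swap → [3, 22, -5, 28, 23, 4, 49, 45, 47, 55, 44, 50]
-5 < parent 3 at index 0, swap → [-5, 22, 3, 28, 23, 4, 49, 45, 47, 55, 44, 50]

[-5, 22, 3, 28, 23, 4, 49, 45, 47, 55, 44, 50]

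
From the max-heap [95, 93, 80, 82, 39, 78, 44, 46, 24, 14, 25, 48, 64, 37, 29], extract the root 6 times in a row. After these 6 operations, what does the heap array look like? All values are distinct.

extract-max #1 returns 95:
  remove root 95; move last element 29 to root → [29, 93, 80, 82, 39, 78, 44, 46, 24, 14, 25, 48, 64, 37]
  29 vs larger child 93 at index 1, swap → [93, 29, 80, 82, 39, 78, 44, 46, 24, 14, 25, 48, 64, 37]
  29 vs larger child 82 at index 3, swap → [93, 82, 80, 29, 39, 78, 44, 46, 24, 14, 25, 48, 64, 37]
  29 vs larger child 46 at index 7, swap → [93, 82, 80, 46, 39, 78, 44, 29, 24, 14, 25, 48, 64, 37]
extract-max #2 returns 93:
  remove root 93; move last element 37 to root → [37, 82, 80, 46, 39, 78, 44, 29, 24, 14, 25, 48, 64]
  37 vs larger child 82 at index 1, swap → [82, 37, 80, 46, 39, 78, 44, 29, 24, 14, 25, 48, 64]
  37 vs larger child 46 at index 3, swap → [82, 46, 80, 37, 39, 78, 44, 29, 24, 14, 25, 48, 64]
extract-max #3 returns 82:
  remove root 82; move last element 64 to root → [64, 46, 80, 37, 39, 78, 44, 29, 24, 14, 25, 48]
  64 vs larger child 80 at index 2, swap → [80, 46, 64, 37, 39, 78, 44, 29, 24, 14, 25, 48]
  64 vs larger child 78 at index 5, swap → [80, 46, 78, 37, 39, 64, 44, 29, 24, 14, 25, 48]
extract-max #4 returns 80:
  remove root 80; move last element 48 to root → [48, 46, 78, 37, 39, 64, 44, 29, 24, 14, 25]
  48 vs larger child 78 at index 2, swap → [78, 46, 48, 37, 39, 64, 44, 29, 24, 14, 25]
  48 vs larger child 64 at index 5, swap → [78, 46, 64, 37, 39, 48, 44, 29, 24, 14, 25]
extract-max #5 returns 78:
  remove root 78; move last element 25 to root → [25, 46, 64, 37, 39, 48, 44, 29, 24, 14]
  25 vs larger child 64 at index 2, swap → [64, 46, 25, 37, 39, 48, 44, 29, 24, 14]
  25 vs larger child 48 at index 5, swap → [64, 46, 48, 37, 39, 25, 44, 29, 24, 14]
extract-max #6 returns 64:
  remove root 64; move last element 14 to root → [14, 46, 48, 37, 39, 25, 44, 29, 24]
  14 vs larger child 48 at index 2, swap → [48, 46, 14, 37, 39, 25, 44, 29, 24]
  14 vs larger child 44 at index 6, swap → [48, 46, 44, 37, 39, 25, 14, 29, 24]

[48, 46, 44, 37, 39, 25, 14, 29, 24]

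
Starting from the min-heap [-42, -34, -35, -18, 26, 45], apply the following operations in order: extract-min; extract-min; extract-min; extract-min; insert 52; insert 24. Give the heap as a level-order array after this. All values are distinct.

[24, 26, 52, 45]

extract-min → returns -42:
  remove root -42; move last element 45 to root → [45, -34, -35, -18, 26]
  45 vs smaller child -35 at index 2, swap → [-35, -34, 45, -18, 26]
extract-min → returns -35:
  remove root -35; move last element 26 to root → [26, -34, 45, -18]
  26 vs smaller child -34 at index 1, swap → [-34, 26, 45, -18]
  26 vs only child -18 at index 3, swap → [-34, -18, 45, 26]
extract-min → returns -34:
  remove root -34; move last element 26 to root → [26, -18, 45]
  26 vs smaller child -18 at index 1, swap → [-18, 26, 45]
extract-min → returns -18:
  remove root -18; move last element 45 to root → [45, 26]
  45 vs only child 26 at index 1, swap → [26, 45]
insert 52:
  append 52 at index 2 → [26, 45, 52] (no swap needed)
insert 24:
  append 24 at index 3 → [26, 45, 52, 24]
  24 < parent 45 at index 1, swap → [26, 24, 52, 45]
  24 < parent 26 at index 0, swap → [24, 26, 52, 45]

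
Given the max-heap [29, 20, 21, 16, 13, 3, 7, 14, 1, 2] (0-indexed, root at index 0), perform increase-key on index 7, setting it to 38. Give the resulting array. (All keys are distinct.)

set index 7 from 14 to 38 → [29, 20, 21, 16, 13, 3, 7, 38, 1, 2]
38 > parent 16 at index 3, swap → [29, 20, 21, 38, 13, 3, 7, 16, 1, 2]
38 > parent 20 at index 1, swap → [29, 38, 21, 20, 13, 3, 7, 16, 1, 2]
38 > parent 29 at index 0, swap → [38, 29, 21, 20, 13, 3, 7, 16, 1, 2]

[38, 29, 21, 20, 13, 3, 7, 16, 1, 2]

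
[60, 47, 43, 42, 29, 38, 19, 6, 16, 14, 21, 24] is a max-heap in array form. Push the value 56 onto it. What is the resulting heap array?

append 56 at index 12 → [60, 47, 43, 42, 29, 38, 19, 6, 16, 14, 21, 24, 56]
56 > parent 38 at index 5, swap → [60, 47, 43, 42, 29, 56, 19, 6, 16, 14, 21, 24, 38]
56 > parent 43 at index 2, swap → [60, 47, 56, 42, 29, 43, 19, 6, 16, 14, 21, 24, 38]

[60, 47, 56, 42, 29, 43, 19, 6, 16, 14, 21, 24, 38]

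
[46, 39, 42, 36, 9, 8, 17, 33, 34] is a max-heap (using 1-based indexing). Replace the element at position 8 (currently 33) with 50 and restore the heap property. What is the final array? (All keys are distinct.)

[50, 46, 42, 39, 9, 8, 17, 36, 34]

set index 8 from 33 to 50 → [46, 39, 42, 36, 9, 8, 17, 50, 34]
50 > parent 36 at index 4, swap → [46, 39, 42, 50, 9, 8, 17, 36, 34]
50 > parent 39 at index 2, swap → [46, 50, 42, 39, 9, 8, 17, 36, 34]
50 > parent 46 at index 1, swap → [50, 46, 42, 39, 9, 8, 17, 36, 34]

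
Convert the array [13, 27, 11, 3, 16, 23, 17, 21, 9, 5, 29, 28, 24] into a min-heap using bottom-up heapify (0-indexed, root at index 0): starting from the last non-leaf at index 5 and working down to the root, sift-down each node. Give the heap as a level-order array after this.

sift down from index 5: already satisfies heap property
sift down from index 4:
  16 vs smaller child 5 at index 9, swap → [13, 27, 11, 3, 5, 23, 17, 21, 9, 16, 29, 28, 24]
sift down from index 3: already satisfies heap property
sift down from index 2: already satisfies heap property
sift down from index 1:
  27 vs smaller child 3 at index 3, swap → [13, 3, 11, 27, 5, 23, 17, 21, 9, 16, 29, 28, 24]
  27 vs smaller child 9 at index 8, swap → [13, 3, 11, 9, 5, 23, 17, 21, 27, 16, 29, 28, 24]
sift down from index 0:
  13 vs smaller child 3 at index 1, swap → [3, 13, 11, 9, 5, 23, 17, 21, 27, 16, 29, 28, 24]
  13 vs smaller child 5 at index 4, swap → [3, 5, 11, 9, 13, 23, 17, 21, 27, 16, 29, 28, 24]

[3, 5, 11, 9, 13, 23, 17, 21, 27, 16, 29, 28, 24]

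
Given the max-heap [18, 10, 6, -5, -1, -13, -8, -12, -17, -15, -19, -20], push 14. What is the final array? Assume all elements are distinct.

[18, 10, 14, -5, -1, 6, -8, -12, -17, -15, -19, -20, -13]

append 14 at index 12 → [18, 10, 6, -5, -1, -13, -8, -12, -17, -15, -19, -20, 14]
14 > parent -13 at index 5, swap → [18, 10, 6, -5, -1, 14, -8, -12, -17, -15, -19, -20, -13]
14 > parent 6 at index 2, swap → [18, 10, 14, -5, -1, 6, -8, -12, -17, -15, -19, -20, -13]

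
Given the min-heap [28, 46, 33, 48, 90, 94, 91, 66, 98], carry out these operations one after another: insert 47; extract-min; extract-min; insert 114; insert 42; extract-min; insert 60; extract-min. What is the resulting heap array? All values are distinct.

[47, 48, 90, 66, 60, 94, 91, 98, 114]

insert 47:
  append 47 at index 9 → [28, 46, 33, 48, 90, 94, 91, 66, 98, 47]
  47 < parent 90 at index 4, swap → [28, 46, 33, 48, 47, 94, 91, 66, 98, 90]
extract-min → returns 28:
  remove root 28; move last element 90 to root → [90, 46, 33, 48, 47, 94, 91, 66, 98]
  90 vs smaller child 33 at index 2, swap → [33, 46, 90, 48, 47, 94, 91, 66, 98]
extract-min → returns 33:
  remove root 33; move last element 98 to root → [98, 46, 90, 48, 47, 94, 91, 66]
  98 vs smaller child 46 at index 1, swap → [46, 98, 90, 48, 47, 94, 91, 66]
  98 vs smaller child 47 at index 4, swap → [46, 47, 90, 48, 98, 94, 91, 66]
insert 114:
  append 114 at index 8 → [46, 47, 90, 48, 98, 94, 91, 66, 114] (no swap needed)
insert 42:
  append 42 at index 9 → [46, 47, 90, 48, 98, 94, 91, 66, 114, 42]
  42 < parent 98 at index 4, swap → [46, 47, 90, 48, 42, 94, 91, 66, 114, 98]
  42 < parent 47 at index 1, swap → [46, 42, 90, 48, 47, 94, 91, 66, 114, 98]
  42 < parent 46 at index 0, swap → [42, 46, 90, 48, 47, 94, 91, 66, 114, 98]
extract-min → returns 42:
  remove root 42; move last element 98 to root → [98, 46, 90, 48, 47, 94, 91, 66, 114]
  98 vs smaller child 46 at index 1, swap → [46, 98, 90, 48, 47, 94, 91, 66, 114]
  98 vs smaller child 47 at index 4, swap → [46, 47, 90, 48, 98, 94, 91, 66, 114]
insert 60:
  append 60 at index 9 → [46, 47, 90, 48, 98, 94, 91, 66, 114, 60]
  60 < parent 98 at index 4, swap → [46, 47, 90, 48, 60, 94, 91, 66, 114, 98]
extract-min → returns 46:
  remove root 46; move last element 98 to root → [98, 47, 90, 48, 60, 94, 91, 66, 114]
  98 vs smaller child 47 at index 1, swap → [47, 98, 90, 48, 60, 94, 91, 66, 114]
  98 vs smaller child 48 at index 3, swap → [47, 48, 90, 98, 60, 94, 91, 66, 114]
  98 vs smaller child 66 at index 7, swap → [47, 48, 90, 66, 60, 94, 91, 98, 114]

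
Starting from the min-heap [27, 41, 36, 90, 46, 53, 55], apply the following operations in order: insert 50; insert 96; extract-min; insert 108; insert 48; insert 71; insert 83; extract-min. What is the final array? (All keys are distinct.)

[41, 46, 53, 50, 48, 83, 55, 90, 108, 96, 71]

insert 50:
  append 50 at index 7 → [27, 41, 36, 90, 46, 53, 55, 50]
  50 < parent 90 at index 3, swap → [27, 41, 36, 50, 46, 53, 55, 90]
insert 96:
  append 96 at index 8 → [27, 41, 36, 50, 46, 53, 55, 90, 96] (no swap needed)
extract-min → returns 27:
  remove root 27; move last element 96 to root → [96, 41, 36, 50, 46, 53, 55, 90]
  96 vs smaller child 36 at index 2, swap → [36, 41, 96, 50, 46, 53, 55, 90]
  96 vs smaller child 53 at index 5, swap → [36, 41, 53, 50, 46, 96, 55, 90]
insert 108:
  append 108 at index 8 → [36, 41, 53, 50, 46, 96, 55, 90, 108] (no swap needed)
insert 48:
  append 48 at index 9 → [36, 41, 53, 50, 46, 96, 55, 90, 108, 48] (no swap needed)
insert 71:
  append 71 at index 10 → [36, 41, 53, 50, 46, 96, 55, 90, 108, 48, 71] (no swap needed)
insert 83:
  append 83 at index 11 → [36, 41, 53, 50, 46, 96, 55, 90, 108, 48, 71, 83]
  83 < parent 96 at index 5, swap → [36, 41, 53, 50, 46, 83, 55, 90, 108, 48, 71, 96]
extract-min → returns 36:
  remove root 36; move last element 96 to root → [96, 41, 53, 50, 46, 83, 55, 90, 108, 48, 71]
  96 vs smaller child 41 at index 1, swap → [41, 96, 53, 50, 46, 83, 55, 90, 108, 48, 71]
  96 vs smaller child 46 at index 4, swap → [41, 46, 53, 50, 96, 83, 55, 90, 108, 48, 71]
  96 vs smaller child 48 at index 9, swap → [41, 46, 53, 50, 48, 83, 55, 90, 108, 96, 71]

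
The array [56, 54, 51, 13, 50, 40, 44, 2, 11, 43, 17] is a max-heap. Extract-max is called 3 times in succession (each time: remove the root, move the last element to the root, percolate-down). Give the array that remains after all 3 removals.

extract-max #1 returns 56:
  remove root 56; move last element 17 to root → [17, 54, 51, 13, 50, 40, 44, 2, 11, 43]
  17 vs larger child 54 at index 1, swap → [54, 17, 51, 13, 50, 40, 44, 2, 11, 43]
  17 vs larger child 50 at index 4, swap → [54, 50, 51, 13, 17, 40, 44, 2, 11, 43]
  17 vs only child 43 at index 9, swap → [54, 50, 51, 13, 43, 40, 44, 2, 11, 17]
extract-max #2 returns 54:
  remove root 54; move last element 17 to root → [17, 50, 51, 13, 43, 40, 44, 2, 11]
  17 vs larger child 51 at index 2, swap → [51, 50, 17, 13, 43, 40, 44, 2, 11]
  17 vs larger child 44 at index 6, swap → [51, 50, 44, 13, 43, 40, 17, 2, 11]
extract-max #3 returns 51:
  remove root 51; move last element 11 to root → [11, 50, 44, 13, 43, 40, 17, 2]
  11 vs larger child 50 at index 1, swap → [50, 11, 44, 13, 43, 40, 17, 2]
  11 vs larger child 43 at index 4, swap → [50, 43, 44, 13, 11, 40, 17, 2]

[50, 43, 44, 13, 11, 40, 17, 2]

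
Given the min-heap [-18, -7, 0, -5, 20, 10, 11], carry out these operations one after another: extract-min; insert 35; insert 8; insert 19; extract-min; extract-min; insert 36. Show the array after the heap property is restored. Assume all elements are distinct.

extract-min → returns -18:
  remove root -18; move last element 11 to root → [11, -7, 0, -5, 20, 10]
  11 vs smaller child -7 at index 1, swap → [-7, 11, 0, -5, 20, 10]
  11 vs smaller child -5 at index 3, swap → [-7, -5, 0, 11, 20, 10]
insert 35:
  append 35 at index 6 → [-7, -5, 0, 11, 20, 10, 35] (no swap needed)
insert 8:
  append 8 at index 7 → [-7, -5, 0, 11, 20, 10, 35, 8]
  8 < parent 11 at index 3, swap → [-7, -5, 0, 8, 20, 10, 35, 11]
insert 19:
  append 19 at index 8 → [-7, -5, 0, 8, 20, 10, 35, 11, 19] (no swap needed)
extract-min → returns -7:
  remove root -7; move last element 19 to root → [19, -5, 0, 8, 20, 10, 35, 11]
  19 vs smaller child -5 at index 1, swap → [-5, 19, 0, 8, 20, 10, 35, 11]
  19 vs smaller child 8 at index 3, swap → [-5, 8, 0, 19, 20, 10, 35, 11]
  19 vs only child 11 at index 7, swap → [-5, 8, 0, 11, 20, 10, 35, 19]
extract-min → returns -5:
  remove root -5; move last element 19 to root → [19, 8, 0, 11, 20, 10, 35]
  19 vs smaller child 0 at index 2, swap → [0, 8, 19, 11, 20, 10, 35]
  19 vs smaller child 10 at index 5, swap → [0, 8, 10, 11, 20, 19, 35]
insert 36:
  append 36 at index 7 → [0, 8, 10, 11, 20, 19, 35, 36] (no swap needed)

[0, 8, 10, 11, 20, 19, 35, 36]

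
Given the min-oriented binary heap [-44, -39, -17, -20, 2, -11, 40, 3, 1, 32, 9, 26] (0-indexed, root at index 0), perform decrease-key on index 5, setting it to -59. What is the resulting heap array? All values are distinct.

set index 5 from -11 to -59 → [-44, -39, -17, -20, 2, -59, 40, 3, 1, 32, 9, 26]
-59 < parent -17 at index 2, swap → [-44, -39, -59, -20, 2, -17, 40, 3, 1, 32, 9, 26]
-59 < parent -44 at index 0, swap → [-59, -39, -44, -20, 2, -17, 40, 3, 1, 32, 9, 26]

[-59, -39, -44, -20, 2, -17, 40, 3, 1, 32, 9, 26]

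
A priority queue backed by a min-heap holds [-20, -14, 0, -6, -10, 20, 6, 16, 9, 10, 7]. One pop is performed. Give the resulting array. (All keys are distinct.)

[-14, -10, 0, -6, 7, 20, 6, 16, 9, 10]

remove root -20; move last element 7 to root → [7, -14, 0, -6, -10, 20, 6, 16, 9, 10]
7 vs smaller child -14 at index 1, swap → [-14, 7, 0, -6, -10, 20, 6, 16, 9, 10]
7 vs smaller child -10 at index 4, swap → [-14, -10, 0, -6, 7, 20, 6, 16, 9, 10]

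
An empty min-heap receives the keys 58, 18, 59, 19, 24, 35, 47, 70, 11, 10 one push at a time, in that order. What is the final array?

[10, 11, 35, 19, 18, 59, 47, 70, 58, 24]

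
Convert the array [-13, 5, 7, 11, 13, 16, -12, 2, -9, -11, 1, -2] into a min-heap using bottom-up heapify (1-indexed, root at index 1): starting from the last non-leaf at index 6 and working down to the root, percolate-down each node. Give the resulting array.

[-13, -11, -12, -9, 1, -2, 7, 2, 11, 13, 5, 16]

sift down from index 6:
  16 vs only child -2 at index 12, swap → [-13, 5, 7, 11, 13, -2, -12, 2, -9, -11, 1, 16]
sift down from index 5:
  13 vs smaller child -11 at index 10, swap → [-13, 5, 7, 11, -11, -2, -12, 2, -9, 13, 1, 16]
sift down from index 4:
  11 vs smaller child -9 at index 9, swap → [-13, 5, 7, -9, -11, -2, -12, 2, 11, 13, 1, 16]
sift down from index 3:
  7 vs smaller child -12 at index 7, swap → [-13, 5, -12, -9, -11, -2, 7, 2, 11, 13, 1, 16]
sift down from index 2:
  5 vs smaller child -11 at index 5, swap → [-13, -11, -12, -9, 5, -2, 7, 2, 11, 13, 1, 16]
  5 vs smaller child 1 at index 11, swap → [-13, -11, -12, -9, 1, -2, 7, 2, 11, 13, 5, 16]
sift down from index 1: already satisfies heap property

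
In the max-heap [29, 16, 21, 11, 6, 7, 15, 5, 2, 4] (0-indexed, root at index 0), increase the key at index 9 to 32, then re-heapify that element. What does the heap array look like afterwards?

[32, 29, 21, 11, 16, 7, 15, 5, 2, 6]

set index 9 from 4 to 32 → [29, 16, 21, 11, 6, 7, 15, 5, 2, 32]
32 > parent 6 at index 4, swap → [29, 16, 21, 11, 32, 7, 15, 5, 2, 6]
32 > parent 16 at index 1, swap → [29, 32, 21, 11, 16, 7, 15, 5, 2, 6]
32 > parent 29 at index 0, swap → [32, 29, 21, 11, 16, 7, 15, 5, 2, 6]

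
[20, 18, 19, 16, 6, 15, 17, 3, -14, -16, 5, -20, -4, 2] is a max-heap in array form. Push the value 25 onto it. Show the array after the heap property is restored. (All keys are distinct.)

[25, 18, 20, 16, 6, 15, 19, 3, -14, -16, 5, -20, -4, 2, 17]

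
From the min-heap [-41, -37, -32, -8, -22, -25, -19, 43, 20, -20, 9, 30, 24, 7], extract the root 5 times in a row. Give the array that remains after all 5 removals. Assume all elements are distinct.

extract-min #1 returns -41:
  remove root -41; move last element 7 to root → [7, -37, -32, -8, -22, -25, -19, 43, 20, -20, 9, 30, 24]
  7 vs smaller child -37 at index 1, swap → [-37, 7, -32, -8, -22, -25, -19, 43, 20, -20, 9, 30, 24]
  7 vs smaller child -22 at index 4, swap → [-37, -22, -32, -8, 7, -25, -19, 43, 20, -20, 9, 30, 24]
  7 vs smaller child -20 at index 9, swap → [-37, -22, -32, -8, -20, -25, -19, 43, 20, 7, 9, 30, 24]
extract-min #2 returns -37:
  remove root -37; move last element 24 to root → [24, -22, -32, -8, -20, -25, -19, 43, 20, 7, 9, 30]
  24 vs smaller child -32 at index 2, swap → [-32, -22, 24, -8, -20, -25, -19, 43, 20, 7, 9, 30]
  24 vs smaller child -25 at index 5, swap → [-32, -22, -25, -8, -20, 24, -19, 43, 20, 7, 9, 30]
extract-min #3 returns -32:
  remove root -32; move last element 30 to root → [30, -22, -25, -8, -20, 24, -19, 43, 20, 7, 9]
  30 vs smaller child -25 at index 2, swap → [-25, -22, 30, -8, -20, 24, -19, 43, 20, 7, 9]
  30 vs smaller child -19 at index 6, swap → [-25, -22, -19, -8, -20, 24, 30, 43, 20, 7, 9]
extract-min #4 returns -25:
  remove root -25; move last element 9 to root → [9, -22, -19, -8, -20, 24, 30, 43, 20, 7]
  9 vs smaller child -22 at index 1, swap → [-22, 9, -19, -8, -20, 24, 30, 43, 20, 7]
  9 vs smaller child -20 at index 4, swap → [-22, -20, -19, -8, 9, 24, 30, 43, 20, 7]
  9 vs only child 7 at index 9, swap → [-22, -20, -19, -8, 7, 24, 30, 43, 20, 9]
extract-min #5 returns -22:
  remove root -22; move last element 9 to root → [9, -20, -19, -8, 7, 24, 30, 43, 20]
  9 vs smaller child -20 at index 1, swap → [-20, 9, -19, -8, 7, 24, 30, 43, 20]
  9 vs smaller child -8 at index 3, swap → [-20, -8, -19, 9, 7, 24, 30, 43, 20]

[-20, -8, -19, 9, 7, 24, 30, 43, 20]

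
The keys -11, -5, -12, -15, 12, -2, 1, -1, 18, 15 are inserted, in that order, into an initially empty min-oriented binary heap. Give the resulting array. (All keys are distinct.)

[-15, -12, -11, -5, 12, -2, 1, -1, 18, 15]

Insert -11:
  append -11 at index 0 → [-11] (no swap needed)
Insert -5:
  append -5 at index 1 → [-11, -5] (no swap needed)
Insert -12:
  append -12 at index 2 → [-11, -5, -12]
  -12 < parent -11 at index 0, swap → [-12, -5, -11]
Insert -15:
  append -15 at index 3 → [-12, -5, -11, -15]
  -15 < parent -5 at index 1, swap → [-12, -15, -11, -5]
  -15 < parent -12 at index 0, swap → [-15, -12, -11, -5]
Insert 12:
  append 12 at index 4 → [-15, -12, -11, -5, 12] (no swap needed)
Insert -2:
  append -2 at index 5 → [-15, -12, -11, -5, 12, -2] (no swap needed)
Insert 1:
  append 1 at index 6 → [-15, -12, -11, -5, 12, -2, 1] (no swap needed)
Insert -1:
  append -1 at index 7 → [-15, -12, -11, -5, 12, -2, 1, -1] (no swap needed)
Insert 18:
  append 18 at index 8 → [-15, -12, -11, -5, 12, -2, 1, -1, 18] (no swap needed)
Insert 15:
  append 15 at index 9 → [-15, -12, -11, -5, 12, -2, 1, -1, 18, 15] (no swap needed)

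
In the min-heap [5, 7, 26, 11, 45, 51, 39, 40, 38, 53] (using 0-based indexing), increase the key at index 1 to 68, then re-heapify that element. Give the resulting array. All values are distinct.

[5, 11, 26, 38, 45, 51, 39, 40, 68, 53]

set index 1 from 7 to 68 → [5, 68, 26, 11, 45, 51, 39, 40, 38, 53]
68 vs smaller child 11 at index 3, swap → [5, 11, 26, 68, 45, 51, 39, 40, 38, 53]
68 vs smaller child 38 at index 8, swap → [5, 11, 26, 38, 45, 51, 39, 40, 68, 53]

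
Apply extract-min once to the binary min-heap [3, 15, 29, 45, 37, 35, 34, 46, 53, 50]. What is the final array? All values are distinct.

[15, 37, 29, 45, 50, 35, 34, 46, 53]

remove root 3; move last element 50 to root → [50, 15, 29, 45, 37, 35, 34, 46, 53]
50 vs smaller child 15 at index 1, swap → [15, 50, 29, 45, 37, 35, 34, 46, 53]
50 vs smaller child 37 at index 4, swap → [15, 37, 29, 45, 50, 35, 34, 46, 53]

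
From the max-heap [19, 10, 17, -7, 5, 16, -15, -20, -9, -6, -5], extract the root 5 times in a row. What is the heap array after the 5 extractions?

extract-max #1 returns 19:
  remove root 19; move last element -5 to root → [-5, 10, 17, -7, 5, 16, -15, -20, -9, -6]
  -5 vs larger child 17 at index 2, swap → [17, 10, -5, -7, 5, 16, -15, -20, -9, -6]
  -5 vs larger child 16 at index 5, swap → [17, 10, 16, -7, 5, -5, -15, -20, -9, -6]
extract-max #2 returns 17:
  remove root 17; move last element -6 to root → [-6, 10, 16, -7, 5, -5, -15, -20, -9]
  -6 vs larger child 16 at index 2, swap → [16, 10, -6, -7, 5, -5, -15, -20, -9]
  -6 vs larger child -5 at index 5, swap → [16, 10, -5, -7, 5, -6, -15, -20, -9]
extract-max #3 returns 16:
  remove root 16; move last element -9 to root → [-9, 10, -5, -7, 5, -6, -15, -20]
  -9 vs larger child 10 at index 1, swap → [10, -9, -5, -7, 5, -6, -15, -20]
  -9 vs larger child 5 at index 4, swap → [10, 5, -5, -7, -9, -6, -15, -20]
extract-max #4 returns 10:
  remove root 10; move last element -20 to root → [-20, 5, -5, -7, -9, -6, -15]
  -20 vs larger child 5 at index 1, swap → [5, -20, -5, -7, -9, -6, -15]
  -20 vs larger child -7 at index 3, swap → [5, -7, -5, -20, -9, -6, -15]
extract-max #5 returns 5:
  remove root 5; move last element -15 to root → [-15, -7, -5, -20, -9, -6]
  -15 vs larger child -5 at index 2, swap → [-5, -7, -15, -20, -9, -6]
  -15 vs only child -6 at index 5, swap → [-5, -7, -6, -20, -9, -15]

[-5, -7, -6, -20, -9, -15]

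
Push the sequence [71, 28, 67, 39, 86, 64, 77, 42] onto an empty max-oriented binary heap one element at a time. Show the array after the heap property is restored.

[86, 71, 77, 42, 39, 64, 67, 28]

Insert 71:
  append 71 at index 0 → [71] (no swap needed)
Insert 28:
  append 28 at index 1 → [71, 28] (no swap needed)
Insert 67:
  append 67 at index 2 → [71, 28, 67] (no swap needed)
Insert 39:
  append 39 at index 3 → [71, 28, 67, 39]
  39 > parent 28 at index 1, swap → [71, 39, 67, 28]
Insert 86:
  append 86 at index 4 → [71, 39, 67, 28, 86]
  86 > parent 39 at index 1, swap → [71, 86, 67, 28, 39]
  86 > parent 71 at index 0, swap → [86, 71, 67, 28, 39]
Insert 64:
  append 64 at index 5 → [86, 71, 67, 28, 39, 64] (no swap needed)
Insert 77:
  append 77 at index 6 → [86, 71, 67, 28, 39, 64, 77]
  77 > parent 67 at index 2, swap → [86, 71, 77, 28, 39, 64, 67]
Insert 42:
  append 42 at index 7 → [86, 71, 77, 28, 39, 64, 67, 42]
  42 > parent 28 at index 3, swap → [86, 71, 77, 42, 39, 64, 67, 28]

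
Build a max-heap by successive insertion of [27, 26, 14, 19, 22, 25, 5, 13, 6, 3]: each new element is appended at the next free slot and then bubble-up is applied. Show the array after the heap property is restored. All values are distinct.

[27, 26, 25, 19, 22, 14, 5, 13, 6, 3]

Insert 27:
  append 27 at index 0 → [27] (no swap needed)
Insert 26:
  append 26 at index 1 → [27, 26] (no swap needed)
Insert 14:
  append 14 at index 2 → [27, 26, 14] (no swap needed)
Insert 19:
  append 19 at index 3 → [27, 26, 14, 19] (no swap needed)
Insert 22:
  append 22 at index 4 → [27, 26, 14, 19, 22] (no swap needed)
Insert 25:
  append 25 at index 5 → [27, 26, 14, 19, 22, 25]
  25 > parent 14 at index 2, swap → [27, 26, 25, 19, 22, 14]
Insert 5:
  append 5 at index 6 → [27, 26, 25, 19, 22, 14, 5] (no swap needed)
Insert 13:
  append 13 at index 7 → [27, 26, 25, 19, 22, 14, 5, 13] (no swap needed)
Insert 6:
  append 6 at index 8 → [27, 26, 25, 19, 22, 14, 5, 13, 6] (no swap needed)
Insert 3:
  append 3 at index 9 → [27, 26, 25, 19, 22, 14, 5, 13, 6, 3] (no swap needed)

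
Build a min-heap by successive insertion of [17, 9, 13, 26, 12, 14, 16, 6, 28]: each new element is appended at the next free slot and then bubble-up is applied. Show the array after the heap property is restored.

[6, 9, 13, 12, 17, 14, 16, 26, 28]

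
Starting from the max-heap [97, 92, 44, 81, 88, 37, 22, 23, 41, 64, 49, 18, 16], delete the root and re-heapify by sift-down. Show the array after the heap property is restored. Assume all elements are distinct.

[92, 88, 44, 81, 64, 37, 22, 23, 41, 16, 49, 18]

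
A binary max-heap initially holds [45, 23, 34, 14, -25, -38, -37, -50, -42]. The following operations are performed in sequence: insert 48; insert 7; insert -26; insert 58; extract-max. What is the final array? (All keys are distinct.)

[48, 45, 34, 14, 23, -26, -37, -50, -42, -25, 7, -38]

insert 48:
  append 48 at index 9 → [45, 23, 34, 14, -25, -38, -37, -50, -42, 48]
  48 > parent -25 at index 4, swap → [45, 23, 34, 14, 48, -38, -37, -50, -42, -25]
  48 > parent 23 at index 1, swap → [45, 48, 34, 14, 23, -38, -37, -50, -42, -25]
  48 > parent 45 at index 0, swap → [48, 45, 34, 14, 23, -38, -37, -50, -42, -25]
insert 7:
  append 7 at index 10 → [48, 45, 34, 14, 23, -38, -37, -50, -42, -25, 7] (no swap needed)
insert -26:
  append -26 at index 11 → [48, 45, 34, 14, 23, -38, -37, -50, -42, -25, 7, -26]
  -26 > parent -38 at index 5, swap → [48, 45, 34, 14, 23, -26, -37, -50, -42, -25, 7, -38]
insert 58:
  append 58 at index 12 → [48, 45, 34, 14, 23, -26, -37, -50, -42, -25, 7, -38, 58]
  58 > parent -26 at index 5, swap → [48, 45, 34, 14, 23, 58, -37, -50, -42, -25, 7, -38, -26]
  58 > parent 34 at index 2, swap → [48, 45, 58, 14, 23, 34, -37, -50, -42, -25, 7, -38, -26]
  58 > parent 48 at index 0, swap → [58, 45, 48, 14, 23, 34, -37, -50, -42, -25, 7, -38, -26]
extract-max → returns 58:
  remove root 58; move last element -26 to root → [-26, 45, 48, 14, 23, 34, -37, -50, -42, -25, 7, -38]
  -26 vs larger child 48 at index 2, swap → [48, 45, -26, 14, 23, 34, -37, -50, -42, -25, 7, -38]
  -26 vs larger child 34 at index 5, swap → [48, 45, 34, 14, 23, -26, -37, -50, -42, -25, 7, -38]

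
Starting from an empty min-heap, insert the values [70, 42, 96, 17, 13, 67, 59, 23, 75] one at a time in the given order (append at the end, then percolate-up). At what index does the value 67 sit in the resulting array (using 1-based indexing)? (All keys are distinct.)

Insert 70:
  append 70 at index 1 → [70] (no swap needed)
Insert 42:
  append 42 at index 2 → [70, 42]
  42 < parent 70 at index 1, swap → [42, 70]
Insert 96:
  append 96 at index 3 → [42, 70, 96] (no swap needed)
Insert 17:
  append 17 at index 4 → [42, 70, 96, 17]
  17 < parent 70 at index 2, swap → [42, 17, 96, 70]
  17 < parent 42 at index 1, swap → [17, 42, 96, 70]
Insert 13:
  append 13 at index 5 → [17, 42, 96, 70, 13]
  13 < parent 42 at index 2, swap → [17, 13, 96, 70, 42]
  13 < parent 17 at index 1, swap → [13, 17, 96, 70, 42]
Insert 67:
  append 67 at index 6 → [13, 17, 96, 70, 42, 67]
  67 < parent 96 at index 3, swap → [13, 17, 67, 70, 42, 96]
Insert 59:
  append 59 at index 7 → [13, 17, 67, 70, 42, 96, 59]
  59 < parent 67 at index 3, swap → [13, 17, 59, 70, 42, 96, 67]
Insert 23:
  append 23 at index 8 → [13, 17, 59, 70, 42, 96, 67, 23]
  23 < parent 70 at index 4, swap → [13, 17, 59, 23, 42, 96, 67, 70]
Insert 75:
  append 75 at index 9 → [13, 17, 59, 23, 42, 96, 67, 70, 75] (no swap needed)
resulting array: [13, 17, 59, 23, 42, 96, 67, 70, 75]

7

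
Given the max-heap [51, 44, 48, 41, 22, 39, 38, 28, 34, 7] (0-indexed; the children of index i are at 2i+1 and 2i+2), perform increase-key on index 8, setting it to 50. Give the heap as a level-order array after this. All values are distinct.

set index 8 from 34 to 50 → [51, 44, 48, 41, 22, 39, 38, 28, 50, 7]
50 > parent 41 at index 3, swap → [51, 44, 48, 50, 22, 39, 38, 28, 41, 7]
50 > parent 44 at index 1, swap → [51, 50, 48, 44, 22, 39, 38, 28, 41, 7]

[51, 50, 48, 44, 22, 39, 38, 28, 41, 7]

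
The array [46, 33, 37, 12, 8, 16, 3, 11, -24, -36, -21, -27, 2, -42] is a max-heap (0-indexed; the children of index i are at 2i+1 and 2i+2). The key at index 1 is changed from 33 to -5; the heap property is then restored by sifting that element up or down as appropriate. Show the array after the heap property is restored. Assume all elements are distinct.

[46, 12, 37, 11, 8, 16, 3, -5, -24, -36, -21, -27, 2, -42]

set index 1 from 33 to -5 → [46, -5, 37, 12, 8, 16, 3, 11, -24, -36, -21, -27, 2, -42]
-5 vs larger child 12 at index 3, swap → [46, 12, 37, -5, 8, 16, 3, 11, -24, -36, -21, -27, 2, -42]
-5 vs larger child 11 at index 7, swap → [46, 12, 37, 11, 8, 16, 3, -5, -24, -36, -21, -27, 2, -42]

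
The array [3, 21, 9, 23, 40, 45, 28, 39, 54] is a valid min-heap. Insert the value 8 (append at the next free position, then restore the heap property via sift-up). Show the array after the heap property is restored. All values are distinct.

[3, 8, 9, 23, 21, 45, 28, 39, 54, 40]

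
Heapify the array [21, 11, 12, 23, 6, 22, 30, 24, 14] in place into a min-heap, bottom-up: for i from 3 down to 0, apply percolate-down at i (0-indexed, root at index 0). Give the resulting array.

sift down from index 3:
  23 vs smaller child 14 at index 8, swap → [21, 11, 12, 14, 6, 22, 30, 24, 23]
sift down from index 2: already satisfies heap property
sift down from index 1:
  11 vs smaller child 6 at index 4, swap → [21, 6, 12, 14, 11, 22, 30, 24, 23]
sift down from index 0:
  21 vs smaller child 6 at index 1, swap → [6, 21, 12, 14, 11, 22, 30, 24, 23]
  21 vs smaller child 11 at index 4, swap → [6, 11, 12, 14, 21, 22, 30, 24, 23]

[6, 11, 12, 14, 21, 22, 30, 24, 23]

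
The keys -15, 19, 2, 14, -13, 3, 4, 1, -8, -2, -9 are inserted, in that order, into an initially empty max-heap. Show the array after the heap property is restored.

[19, 14, 4, 1, -2, 2, 3, -15, -8, -13, -9]

Insert -15:
  append -15 at index 0 → [-15] (no swap needed)
Insert 19:
  append 19 at index 1 → [-15, 19]
  19 > parent -15 at index 0, swap → [19, -15]
Insert 2:
  append 2 at index 2 → [19, -15, 2] (no swap needed)
Insert 14:
  append 14 at index 3 → [19, -15, 2, 14]
  14 > parent -15 at index 1, swap → [19, 14, 2, -15]
Insert -13:
  append -13 at index 4 → [19, 14, 2, -15, -13] (no swap needed)
Insert 3:
  append 3 at index 5 → [19, 14, 2, -15, -13, 3]
  3 > parent 2 at index 2, swap → [19, 14, 3, -15, -13, 2]
Insert 4:
  append 4 at index 6 → [19, 14, 3, -15, -13, 2, 4]
  4 > parent 3 at index 2, swap → [19, 14, 4, -15, -13, 2, 3]
Insert 1:
  append 1 at index 7 → [19, 14, 4, -15, -13, 2, 3, 1]
  1 > parent -15 at index 3, swap → [19, 14, 4, 1, -13, 2, 3, -15]
Insert -8:
  append -8 at index 8 → [19, 14, 4, 1, -13, 2, 3, -15, -8] (no swap needed)
Insert -2:
  append -2 at index 9 → [19, 14, 4, 1, -13, 2, 3, -15, -8, -2]
  -2 > parent -13 at index 4, swap → [19, 14, 4, 1, -2, 2, 3, -15, -8, -13]
Insert -9:
  append -9 at index 10 → [19, 14, 4, 1, -2, 2, 3, -15, -8, -13, -9] (no swap needed)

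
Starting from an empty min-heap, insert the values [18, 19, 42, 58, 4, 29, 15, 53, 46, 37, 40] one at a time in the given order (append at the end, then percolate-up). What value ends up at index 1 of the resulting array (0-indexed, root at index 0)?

Insert 18:
  append 18 at index 0 → [18] (no swap needed)
Insert 19:
  append 19 at index 1 → [18, 19] (no swap needed)
Insert 42:
  append 42 at index 2 → [18, 19, 42] (no swap needed)
Insert 58:
  append 58 at index 3 → [18, 19, 42, 58] (no swap needed)
Insert 4:
  append 4 at index 4 → [18, 19, 42, 58, 4]
  4 < parent 19 at index 1, swap → [18, 4, 42, 58, 19]
  4 < parent 18 at index 0, swap → [4, 18, 42, 58, 19]
Insert 29:
  append 29 at index 5 → [4, 18, 42, 58, 19, 29]
  29 < parent 42 at index 2, swap → [4, 18, 29, 58, 19, 42]
Insert 15:
  append 15 at index 6 → [4, 18, 29, 58, 19, 42, 15]
  15 < parent 29 at index 2, swap → [4, 18, 15, 58, 19, 42, 29]
Insert 53:
  append 53 at index 7 → [4, 18, 15, 58, 19, 42, 29, 53]
  53 < parent 58 at index 3, swap → [4, 18, 15, 53, 19, 42, 29, 58]
Insert 46:
  append 46 at index 8 → [4, 18, 15, 53, 19, 42, 29, 58, 46]
  46 < parent 53 at index 3, swap → [4, 18, 15, 46, 19, 42, 29, 58, 53]
Insert 37:
  append 37 at index 9 → [4, 18, 15, 46, 19, 42, 29, 58, 53, 37] (no swap needed)
Insert 40:
  append 40 at index 10 → [4, 18, 15, 46, 19, 42, 29, 58, 53, 37, 40] (no swap needed)
resulting array: [4, 18, 15, 46, 19, 42, 29, 58, 53, 37, 40]

18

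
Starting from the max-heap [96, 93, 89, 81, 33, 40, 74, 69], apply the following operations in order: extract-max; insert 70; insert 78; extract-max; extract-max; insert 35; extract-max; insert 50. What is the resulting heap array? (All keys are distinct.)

extract-max → returns 96:
  remove root 96; move last element 69 to root → [69, 93, 89, 81, 33, 40, 74]
  69 vs larger child 93 at index 1, swap → [93, 69, 89, 81, 33, 40, 74]
  69 vs larger child 81 at index 3, swap → [93, 81, 89, 69, 33, 40, 74]
insert 70:
  append 70 at index 7 → [93, 81, 89, 69, 33, 40, 74, 70]
  70 > parent 69 at index 3, swap → [93, 81, 89, 70, 33, 40, 74, 69]
insert 78:
  append 78 at index 8 → [93, 81, 89, 70, 33, 40, 74, 69, 78]
  78 > parent 70 at index 3, swap → [93, 81, 89, 78, 33, 40, 74, 69, 70]
extract-max → returns 93:
  remove root 93; move last element 70 to root → [70, 81, 89, 78, 33, 40, 74, 69]
  70 vs larger child 89 at index 2, swap → [89, 81, 70, 78, 33, 40, 74, 69]
  70 vs larger child 74 at index 6, swap → [89, 81, 74, 78, 33, 40, 70, 69]
extract-max → returns 89:
  remove root 89; move last element 69 to root → [69, 81, 74, 78, 33, 40, 70]
  69 vs larger child 81 at index 1, swap → [81, 69, 74, 78, 33, 40, 70]
  69 vs larger child 78 at index 3, swap → [81, 78, 74, 69, 33, 40, 70]
insert 35:
  append 35 at index 7 → [81, 78, 74, 69, 33, 40, 70, 35] (no swap needed)
extract-max → returns 81:
  remove root 81; move last element 35 to root → [35, 78, 74, 69, 33, 40, 70]
  35 vs larger child 78 at index 1, swap → [78, 35, 74, 69, 33, 40, 70]
  35 vs larger child 69 at index 3, swap → [78, 69, 74, 35, 33, 40, 70]
insert 50:
  append 50 at index 7 → [78, 69, 74, 35, 33, 40, 70, 50]
  50 > parent 35 at index 3, swap → [78, 69, 74, 50, 33, 40, 70, 35]

[78, 69, 74, 50, 33, 40, 70, 35]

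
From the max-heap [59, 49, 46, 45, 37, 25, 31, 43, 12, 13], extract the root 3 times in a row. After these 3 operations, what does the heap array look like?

extract-max #1 returns 59:
  remove root 59; move last element 13 to root → [13, 49, 46, 45, 37, 25, 31, 43, 12]
  13 vs larger child 49 at index 1, swap → [49, 13, 46, 45, 37, 25, 31, 43, 12]
  13 vs larger child 45 at index 3, swap → [49, 45, 46, 13, 37, 25, 31, 43, 12]
  13 vs larger child 43 at index 7, swap → [49, 45, 46, 43, 37, 25, 31, 13, 12]
extract-max #2 returns 49:
  remove root 49; move last element 12 to root → [12, 45, 46, 43, 37, 25, 31, 13]
  12 vs larger child 46 at index 2, swap → [46, 45, 12, 43, 37, 25, 31, 13]
  12 vs larger child 31 at index 6, swap → [46, 45, 31, 43, 37, 25, 12, 13]
extract-max #3 returns 46:
  remove root 46; move last element 13 to root → [13, 45, 31, 43, 37, 25, 12]
  13 vs larger child 45 at index 1, swap → [45, 13, 31, 43, 37, 25, 12]
  13 vs larger child 43 at index 3, swap → [45, 43, 31, 13, 37, 25, 12]

[45, 43, 31, 13, 37, 25, 12]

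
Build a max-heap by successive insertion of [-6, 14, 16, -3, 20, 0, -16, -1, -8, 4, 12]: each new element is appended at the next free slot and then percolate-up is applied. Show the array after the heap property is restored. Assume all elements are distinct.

[20, 16, 14, -1, 12, 0, -16, -6, -8, -3, 4]

Insert -6:
  append -6 at index 0 → [-6] (no swap needed)
Insert 14:
  append 14 at index 1 → [-6, 14]
  14 > parent -6 at index 0, swap → [14, -6]
Insert 16:
  append 16 at index 2 → [14, -6, 16]
  16 > parent 14 at index 0, swap → [16, -6, 14]
Insert -3:
  append -3 at index 3 → [16, -6, 14, -3]
  -3 > parent -6 at index 1, swap → [16, -3, 14, -6]
Insert 20:
  append 20 at index 4 → [16, -3, 14, -6, 20]
  20 > parent -3 at index 1, swap → [16, 20, 14, -6, -3]
  20 > parent 16 at index 0, swap → [20, 16, 14, -6, -3]
Insert 0:
  append 0 at index 5 → [20, 16, 14, -6, -3, 0] (no swap needed)
Insert -16:
  append -16 at index 6 → [20, 16, 14, -6, -3, 0, -16] (no swap needed)
Insert -1:
  append -1 at index 7 → [20, 16, 14, -6, -3, 0, -16, -1]
  -1 > parent -6 at index 3, swap → [20, 16, 14, -1, -3, 0, -16, -6]
Insert -8:
  append -8 at index 8 → [20, 16, 14, -1, -3, 0, -16, -6, -8] (no swap needed)
Insert 4:
  append 4 at index 9 → [20, 16, 14, -1, -3, 0, -16, -6, -8, 4]
  4 > parent -3 at index 4, swap → [20, 16, 14, -1, 4, 0, -16, -6, -8, -3]
Insert 12:
  append 12 at index 10 → [20, 16, 14, -1, 4, 0, -16, -6, -8, -3, 12]
  12 > parent 4 at index 4, swap → [20, 16, 14, -1, 12, 0, -16, -6, -8, -3, 4]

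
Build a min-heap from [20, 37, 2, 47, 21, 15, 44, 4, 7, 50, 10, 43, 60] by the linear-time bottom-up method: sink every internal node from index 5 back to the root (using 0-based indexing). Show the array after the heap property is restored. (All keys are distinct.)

[2, 4, 15, 7, 10, 20, 44, 47, 37, 50, 21, 43, 60]

sift down from index 5: already satisfies heap property
sift down from index 4:
  21 vs smaller child 10 at index 10, swap → [20, 37, 2, 47, 10, 15, 44, 4, 7, 50, 21, 43, 60]
sift down from index 3:
  47 vs smaller child 4 at index 7, swap → [20, 37, 2, 4, 10, 15, 44, 47, 7, 50, 21, 43, 60]
sift down from index 2: already satisfies heap property
sift down from index 1:
  37 vs smaller child 4 at index 3, swap → [20, 4, 2, 37, 10, 15, 44, 47, 7, 50, 21, 43, 60]
  37 vs smaller child 7 at index 8, swap → [20, 4, 2, 7, 10, 15, 44, 47, 37, 50, 21, 43, 60]
sift down from index 0:
  20 vs smaller child 2 at index 2, swap → [2, 4, 20, 7, 10, 15, 44, 47, 37, 50, 21, 43, 60]
  20 vs smaller child 15 at index 5, swap → [2, 4, 15, 7, 10, 20, 44, 47, 37, 50, 21, 43, 60]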